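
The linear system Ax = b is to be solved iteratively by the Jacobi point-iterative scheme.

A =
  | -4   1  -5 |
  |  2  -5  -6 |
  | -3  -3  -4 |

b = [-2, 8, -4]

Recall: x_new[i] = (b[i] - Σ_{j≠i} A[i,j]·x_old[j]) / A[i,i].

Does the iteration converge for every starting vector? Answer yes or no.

Split A = D + L + U, D = diag(-4, -5, -4).
T_J = -D⁻¹(L+U): T[2,0] = -(-3)/(-4) = -0.7500; T[2,2] = 0.
  T[0,:] = [+0.0000  +0.2500  -1.2500]
  T[1,:] = [+0.4000  +0.0000  -1.2000]
  T[2,:] = [-0.7500  -0.7500  +0.0000]
|eigenvalues of T|: 1.5266, 1.1987, 0.3279.
ρ = 1.5266; 1.5266 > 1 ⇒ diverges.

no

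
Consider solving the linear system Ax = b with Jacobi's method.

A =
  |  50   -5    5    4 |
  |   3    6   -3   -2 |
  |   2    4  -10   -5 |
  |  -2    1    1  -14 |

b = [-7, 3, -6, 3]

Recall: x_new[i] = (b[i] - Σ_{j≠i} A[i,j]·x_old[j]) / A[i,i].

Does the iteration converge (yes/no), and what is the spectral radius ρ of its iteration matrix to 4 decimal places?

Split A = D + L + U, D = diag(50, 6, -10, -14).
T_J = -D⁻¹(L+U): T[1,0] = -(3)/(6) = -0.5000; T[1,1] = 0.
  T[0,:] = [+0.0000, +0.1000, -0.1000, -0.0800]
  T[1,:] = [-0.5000, +0.0000, +0.5000, +0.3333]
  T[2,:] = [+0.2000, +0.4000, +0.0000, -0.5000]
  T[3,:] = [-0.1429, +0.0714, +0.0714, +0.0000]
eigenvalue magnitudes: 0.4059, 0.3240, 0.0932, 0.0932.
ρ(T) = max|λ| = 0.4059; 0.4059 < 1, so it converges for any x₀.

yes, ρ = 0.4059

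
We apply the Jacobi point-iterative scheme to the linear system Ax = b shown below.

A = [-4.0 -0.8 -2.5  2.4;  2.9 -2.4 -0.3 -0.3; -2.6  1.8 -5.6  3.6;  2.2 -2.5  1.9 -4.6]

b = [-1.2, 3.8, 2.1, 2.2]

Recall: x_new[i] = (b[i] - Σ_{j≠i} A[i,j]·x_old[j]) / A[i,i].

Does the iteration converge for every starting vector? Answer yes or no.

no

A = D + L + U where D = diag(-4, -2.4, -5.6, -4.6).
Jacobi T = -D⁻¹(L+U): T[3,1] = -(-2.5)/(-4.6) = -0.5435; T[3,3] = 0.
  T[0,:] = [+0.0000, -0.2000, -0.6250, +0.6000]
  T[1,:] = [+1.2083, +0.0000, -0.1250, -0.1250]
  T[2,:] = [-0.4643, +0.3214, +0.0000, +0.6429]
  T[3,:] = [+0.4783, -0.5435, +0.4130, +0.0000]
moduli |λ_i(T)| = 1.2680, 0.7636, 0.7636, 0.5574.
ρ = 1.2680; 1.2680 > 1 ⇒ diverges.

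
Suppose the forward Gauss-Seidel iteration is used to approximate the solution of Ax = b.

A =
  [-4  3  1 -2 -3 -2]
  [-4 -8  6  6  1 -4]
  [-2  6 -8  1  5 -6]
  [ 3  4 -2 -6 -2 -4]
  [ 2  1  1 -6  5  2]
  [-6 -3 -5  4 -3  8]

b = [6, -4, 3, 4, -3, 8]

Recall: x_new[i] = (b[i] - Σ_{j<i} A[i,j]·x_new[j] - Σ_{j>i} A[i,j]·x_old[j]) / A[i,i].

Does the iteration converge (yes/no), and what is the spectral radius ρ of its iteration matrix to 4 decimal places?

Write A = D+L+U with D = diag(-4, -8, -8, -6, 5, 8).
T_GS = -(D+L)⁻¹U: row 0 first, T[0,2] = -(1)/(-4) = +0.2500; later rows by forward substitution.
  T[0,:] = [+0.0000  +0.7500  +0.2500  -0.5000  -0.7500  -0.5000]
  T[1,:] = [+0.0000  -0.3750  +0.6250  +1.0000  +0.5000  -0.2500]
  T[2,:] = [+0.0000  -0.4688  +0.4062  +1.0000  +1.1875  -0.8125]
  T[3,:] = [+0.0000  +0.2813  +0.4062  +0.0833  -0.7708  -0.8125]
  T[4,:] = [+0.0000  +0.2063  +0.1812  -0.1000  -0.9625  -0.9625]
  T[5,:] = [+0.0000  +0.0656  +0.5406  +0.5458  +0.3917  -0.9312]
eigenvalue magnitudes: 1.3060, 0.5975, 0.5975, 0.2965, 0.0509, 0.0000.
ρ = 1.3060; 1.3060 > 1 ⇒ diverges.

no, ρ = 1.3060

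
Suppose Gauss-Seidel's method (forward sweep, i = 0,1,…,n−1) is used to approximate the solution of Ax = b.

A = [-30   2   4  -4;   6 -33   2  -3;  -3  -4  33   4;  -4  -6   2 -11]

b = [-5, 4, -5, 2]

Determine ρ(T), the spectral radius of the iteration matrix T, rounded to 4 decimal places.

0.1961

Write A = D+L+U with D = diag(-30, -33, 33, -11).
T_GS = -(D+L)⁻¹U: row 0 first, T[0,2] = -(4)/(-30) = +0.1333; later rows by forward substitution.
  T[0,:] = [+0.0000, +0.0667, +0.1333, -0.1333]
  T[1,:] = [+0.0000, +0.0121, +0.0848, -0.1152]
  T[2,:] = [+0.0000, +0.0075, +0.0224, -0.1473]
  T[3,:] = [+0.0000, -0.0295, -0.0907, +0.0845]
|λ(T)| sorted: 0.1961, 0.0625, 0.0145, 0.0000.
ρ(T) = max|λ| = 0.1961; 0.1961 < 1: convergent.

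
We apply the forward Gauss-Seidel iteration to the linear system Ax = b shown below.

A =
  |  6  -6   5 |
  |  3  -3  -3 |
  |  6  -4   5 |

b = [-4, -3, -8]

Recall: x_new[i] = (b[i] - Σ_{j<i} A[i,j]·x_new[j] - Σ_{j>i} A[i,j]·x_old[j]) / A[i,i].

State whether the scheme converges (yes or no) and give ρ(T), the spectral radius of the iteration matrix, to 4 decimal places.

Split A = D + L + U, D = diag(6, -3, 5).
T_GS = -(D+L)⁻¹U: row 0 first, T[0,1] = -(-6)/(6) = +1.0000; later rows by forward substitution.
  T[0,:] = [+0.0000  +1.0000  -0.8333]
  T[1,:] = [+0.0000  +1.0000  -1.8333]
  T[2,:] = [+0.0000  -0.4000  -0.4667]
|eigenvalues of T|: 1.3941, 0.8608, 0.0000.
spectral radius ρ = 1.3941; 1.3941 > 1, so it fails to converge.

no, ρ = 1.3941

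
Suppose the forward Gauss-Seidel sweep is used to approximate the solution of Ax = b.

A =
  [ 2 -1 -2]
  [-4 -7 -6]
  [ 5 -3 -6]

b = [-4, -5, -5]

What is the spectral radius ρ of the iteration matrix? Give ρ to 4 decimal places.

Let D = diag(2, -7, -6); L, U the strict triangles.
T_GS = -(D+L)⁻¹U: row 0 first, T[0,2] = -(-2)/(2) = +1.0000; later rows by forward substitution.
  T[0,:] = [+0.0000 +0.5000 +1.0000]
  T[1,:] = [+0.0000 -0.2857 -1.4286]
  T[2,:] = [+0.0000 +0.5595 +1.5476]
|λ(T)| sorted: 0.8333, 0.4286, 0.0000.
ρ = 0.8333; 0.8333 < 1, so it converges for any x₀.

0.8333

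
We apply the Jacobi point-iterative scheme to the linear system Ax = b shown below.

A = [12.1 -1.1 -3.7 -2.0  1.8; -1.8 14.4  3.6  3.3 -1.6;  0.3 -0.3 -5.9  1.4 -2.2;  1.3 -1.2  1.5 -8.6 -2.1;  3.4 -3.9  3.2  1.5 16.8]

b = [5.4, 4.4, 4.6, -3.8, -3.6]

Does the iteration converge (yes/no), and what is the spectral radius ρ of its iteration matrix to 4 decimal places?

A = D + L + U where D = diag(12.1, 14.4, -5.9, -8.6, 16.8).
T_J = -D⁻¹(L+U): T[3,0] = -(1.3)/(-8.6) = +0.1512; T[3,3] = 0.
  T[0,:] = [+0.0000 +0.0909 +0.3058 +0.1653 -0.1488]
  T[1,:] = [+0.1250 +0.0000 -0.2500 -0.2292 +0.1111]
  T[2,:] = [+0.0508 -0.0508 +0.0000 +0.2373 -0.3729]
  T[3,:] = [+0.1512 -0.1395 +0.1744 +0.0000 -0.2442]
  T[4,:] = [-0.2024 +0.2321 -0.1905 -0.0893 +0.0000]
moduli |λ_i(T)| = 0.6537, 0.3606, 0.3606, 0.1481, 0.1052.
ρ = 0.6537; 0.6537 < 1 ⇒ converges.

yes, ρ = 0.6537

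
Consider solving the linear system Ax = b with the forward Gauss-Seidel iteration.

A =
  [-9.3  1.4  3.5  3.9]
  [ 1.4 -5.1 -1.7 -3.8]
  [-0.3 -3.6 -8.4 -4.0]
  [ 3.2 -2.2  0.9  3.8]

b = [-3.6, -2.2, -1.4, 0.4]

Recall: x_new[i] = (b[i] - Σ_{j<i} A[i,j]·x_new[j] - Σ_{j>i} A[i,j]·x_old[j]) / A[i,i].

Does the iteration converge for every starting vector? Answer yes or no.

yes

Diagonal D = diag(-9.3, -5.1, -8.4, 3.8); L, U strict lower/upper.
Gauss-Seidel: T = -(D+L)⁻¹U, row 0 first, T[0,2] = -(3.5)/(-9.3) = +0.3763; later rows by forward substitution.
  T[0,:] = [+0.0000  +0.1505  +0.3763  +0.4194]
  T[1,:] = [+0.0000  +0.0413  -0.2300  -0.6300]
  T[2,:] = [+0.0000  -0.0231  +0.0851  -0.2212]
  T[3,:] = [+0.0000  -0.0974  -0.4703  -0.6655]
eigenvalue magnitudes: 0.8589, 0.2063, 0.1136, 0.0000.
ρ(T) = max|λ| = 0.8589; 0.8589 < 1, so it converges for any x₀.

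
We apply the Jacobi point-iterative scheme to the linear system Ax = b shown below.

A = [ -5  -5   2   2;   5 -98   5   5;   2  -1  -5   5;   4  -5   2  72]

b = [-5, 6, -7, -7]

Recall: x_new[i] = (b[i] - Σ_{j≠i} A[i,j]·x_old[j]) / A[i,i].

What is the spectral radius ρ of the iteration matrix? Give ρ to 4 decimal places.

0.4187

Split A = D + L + U, D = diag(-5, -98, -5, 72).
Jacobi: T = -D⁻¹(L+U), T[0,1] = -(-5)/(-5) = -1.0000; T[0,0] = 0.
  T[0,:] = [+0.0000, -1.0000, +0.4000, +0.4000]
  T[1,:] = [+0.0510, +0.0000, +0.0510, +0.0510]
  T[2,:] = [+0.4000, -0.2000, +0.0000, +1.0000]
  T[3,:] = [-0.0556, +0.0694, -0.0278, +0.0000]
moduli |λ_i(T)| = 0.4187, 0.3056, 0.3056, 0.0899.
spectral radius ρ = 0.4187; 0.4187 < 1 ⇒ converges.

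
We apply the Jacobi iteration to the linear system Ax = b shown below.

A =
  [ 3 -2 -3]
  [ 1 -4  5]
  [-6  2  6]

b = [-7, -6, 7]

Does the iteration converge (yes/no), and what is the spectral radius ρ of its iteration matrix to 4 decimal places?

no, ρ = 1.1777

Diagonal D = diag(3, -4, 6); L, U strict lower/upper.
Jacobi T = -D⁻¹(L+U): T[0,2] = -(-3)/(3) = +1.0000; T[0,0] = 0.
  T[0,:] = [+0.0000  +0.6667  +1.0000]
  T[1,:] = [+0.2500  +0.0000  +1.2500]
  T[2,:] = [+1.0000  -0.3333  +0.0000]
|eigenvalues of T|: 1.1777, 0.7980, 0.7980.
ρ(T) = max|λ| = 1.1777; 1.1777 > 1: divergent.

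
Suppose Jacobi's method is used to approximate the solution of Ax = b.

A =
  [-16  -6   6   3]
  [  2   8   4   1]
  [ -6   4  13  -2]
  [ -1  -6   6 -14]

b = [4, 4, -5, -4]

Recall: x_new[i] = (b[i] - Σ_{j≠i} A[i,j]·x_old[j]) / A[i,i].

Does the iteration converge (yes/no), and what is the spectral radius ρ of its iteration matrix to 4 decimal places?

yes, ρ = 0.8927

Split A = D + L + U, D = diag(-16, 8, 13, -14).
Jacobi T = -D⁻¹(L+U): T[3,2] = -(6)/(-14) = +0.4286; T[3,3] = 0.
  T[0,:] = [+0.0000 -0.3750 +0.3750 +0.1875]
  T[1,:] = [-0.2500 +0.0000 -0.5000 -0.1250]
  T[2,:] = [+0.4615 -0.3077 +0.0000 +0.1538]
  T[3,:] = [-0.0714 -0.4286 +0.4286 +0.0000]
moduli |λ_i(T)| = 0.8927, 0.3575, 0.3575, 0.2077.
ρ = 0.8927; 0.8927 < 1, so it converges for any x₀.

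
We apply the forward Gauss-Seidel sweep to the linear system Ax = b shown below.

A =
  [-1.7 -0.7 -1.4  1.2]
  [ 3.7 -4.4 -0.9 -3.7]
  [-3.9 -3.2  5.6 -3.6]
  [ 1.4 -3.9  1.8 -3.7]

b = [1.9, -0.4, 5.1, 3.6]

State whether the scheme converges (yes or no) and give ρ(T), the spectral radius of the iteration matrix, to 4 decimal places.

A = D + L + U where D = diag(-1.7, -4.4, 5.6, -3.7).
Gauss-Seidel: T = -(D+L)⁻¹U, row 0 first, T[0,2] = -(-1.4)/(-1.7) = -0.8235; later rows by forward substitution.
  T[0,:] = [+0.0000 -0.4118 -0.8235 +0.7059]
  T[1,:] = [+0.0000 -0.3463 -0.8971 -0.2473]
  T[2,:] = [+0.0000 -0.4846 -1.0861 +0.9931]
  T[3,:] = [+0.0000 -0.0266 +0.1056 +1.0109]
|λ(T)| sorted: 1.4948, 1.0859, 0.0126, 0.0000.
ρ = 1.4948; 1.4948 > 1: divergent.

no, ρ = 1.4948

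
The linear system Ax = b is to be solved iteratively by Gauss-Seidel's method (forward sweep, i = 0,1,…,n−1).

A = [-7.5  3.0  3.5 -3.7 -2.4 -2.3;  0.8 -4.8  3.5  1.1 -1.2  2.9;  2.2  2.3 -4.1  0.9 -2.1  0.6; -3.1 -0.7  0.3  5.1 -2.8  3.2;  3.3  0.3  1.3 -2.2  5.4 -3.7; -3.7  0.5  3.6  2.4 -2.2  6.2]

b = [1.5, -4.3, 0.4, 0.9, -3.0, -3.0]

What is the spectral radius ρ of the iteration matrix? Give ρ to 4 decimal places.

1.4004

A = D + L + U where D = diag(-7.5, -4.8, -4.1, 5.1, 5.4, 6.2).
T_GS = -(D+L)⁻¹U: row 0 first, T[0,2] = -(3.5)/(-7.5) = +0.4667; later rows by forward substitution.
  T[0,:] = [+0.0000, +0.4000, +0.4667, -0.4933, -0.3200, -0.3067]
  T[1,:] = [+0.0000, +0.0667, +0.8069, +0.1469, -0.3033, +0.5531]
  T[2,:] = [+0.0000, +0.2520, +0.7031, +0.0372, -0.8541, +0.2920]
  T[3,:] = [+0.0000, +0.2375, +0.3531, -0.2819, +0.3631, -0.7551]
  T[4,:] = [+0.0000, -0.2121, -0.3554, +0.1695, +0.5660, +0.4639]
  T[5,:] = [+0.0000, -0.0802, -0.4576, -0.1586, +0.3897, +0.0597]
|roots of det(T-λI)|: 1.4004, 0.6936, 0.3419, 0.3419, 0.1266, 0.0000.
spectral radius ρ = 1.4004; 1.4004 > 1, so it fails to converge.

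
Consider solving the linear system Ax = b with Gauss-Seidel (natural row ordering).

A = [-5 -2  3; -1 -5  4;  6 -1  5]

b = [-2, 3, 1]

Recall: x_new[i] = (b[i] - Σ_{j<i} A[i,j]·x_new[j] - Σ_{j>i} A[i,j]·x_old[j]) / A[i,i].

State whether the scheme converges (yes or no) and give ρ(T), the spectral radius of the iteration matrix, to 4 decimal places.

Let D = diag(-5, -5, 5); L, U the strict triangles.
GS T = -(D+L)⁻¹U: row 0 first, T[0,1] = -(-2)/(-5) = -0.4000; later rows by forward substitution.
  T[0,:] = [+0.0000, -0.4000, +0.6000]
  T[1,:] = [+0.0000, +0.0800, +0.6800]
  T[2,:] = [+0.0000, +0.4960, -0.5840]
|eigenvalues of T|: 0.9210, 0.4170, 0.0000.
spectral radius ρ = 0.9210; 0.9210 < 1, so it converges for any x₀.

yes, ρ = 0.9210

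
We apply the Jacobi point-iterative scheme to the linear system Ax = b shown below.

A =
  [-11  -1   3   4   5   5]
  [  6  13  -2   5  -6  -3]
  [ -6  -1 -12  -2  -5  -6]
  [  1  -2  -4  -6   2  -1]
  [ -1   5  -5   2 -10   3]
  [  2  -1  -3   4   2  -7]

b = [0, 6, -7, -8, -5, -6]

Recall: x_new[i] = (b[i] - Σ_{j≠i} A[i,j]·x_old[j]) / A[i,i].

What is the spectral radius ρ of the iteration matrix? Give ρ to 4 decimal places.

1.2131

Diagonal D = diag(-11, 13, -12, -6, -10, -7); L, U strict lower/upper.
Jacobi T = -D⁻¹(L+U): T[1,3] = -(5)/(13) = -0.3846; T[1,1] = 0.
  T[0,:] = [+0.0000, -0.0909, +0.2727, +0.3636, +0.4545, +0.4545]
  T[1,:] = [-0.4615, +0.0000, +0.1538, -0.3846, +0.4615, +0.2308]
  T[2,:] = [-0.5000, -0.0833, +0.0000, -0.1667, -0.4167, -0.5000]
  T[3,:] = [+0.1667, -0.3333, -0.6667, +0.0000, +0.3333, -0.1667]
  T[4,:] = [-0.1000, +0.5000, -0.5000, +0.2000, +0.0000, +0.3000]
  T[5,:] = [+0.2857, -0.1429, -0.4286, +0.5714, +0.2857, +0.0000]
moduli |λ_i(T)| = 1.2131, 0.7692, 0.6513, 0.6513, 0.4137, 0.1500.
ρ = 1.2131; 1.2131 > 1: divergent.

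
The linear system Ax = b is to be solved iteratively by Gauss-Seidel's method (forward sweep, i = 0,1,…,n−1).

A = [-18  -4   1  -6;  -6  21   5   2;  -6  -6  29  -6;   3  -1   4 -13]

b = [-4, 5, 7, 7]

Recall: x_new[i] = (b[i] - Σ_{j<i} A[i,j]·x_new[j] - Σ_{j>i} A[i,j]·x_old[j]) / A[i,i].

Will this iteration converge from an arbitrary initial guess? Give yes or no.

Write A = D+L+U with D = diag(-18, 21, 29, -13).
GS T = -(D+L)⁻¹U: row 0 first, T[0,1] = -(-4)/(-18) = -0.2222; later rows by forward substitution.
  T[0,:] = [+0.0000  -0.2222  +0.0556  -0.3333]
  T[1,:] = [+0.0000  -0.0635  -0.2222  -0.1905]
  T[2,:] = [+0.0000  -0.0591  -0.0345  +0.0985]
  T[3,:] = [+0.0000  -0.0646  +0.0193  -0.0320]
|eigenvalues of T|: 0.1727, 0.1442, 0.1014, 0.0000.
ρ(T) = max|λ| = 0.1727; 0.1727 < 1 ⇒ converges.

yes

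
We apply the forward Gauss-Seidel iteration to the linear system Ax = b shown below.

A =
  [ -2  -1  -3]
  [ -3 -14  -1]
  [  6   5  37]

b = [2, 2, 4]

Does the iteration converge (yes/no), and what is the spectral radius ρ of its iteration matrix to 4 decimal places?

yes, ρ = 0.2971

A = D + L + U where D = diag(-2, -14, 37).
T_GS = -(D+L)⁻¹U: row 0 first, T[0,1] = -(-1)/(-2) = -0.5000; later rows by forward substitution.
  T[0,:] = [+0.0000 -0.5000 -1.5000]
  T[1,:] = [+0.0000 +0.1071 +0.2500]
  T[2,:] = [+0.0000 +0.0666 +0.2095]
|eigenvalues of T|: 0.2971, 0.0195, 0.0000.
spectral radius ρ = 0.2971; 0.2971 < 1: convergent.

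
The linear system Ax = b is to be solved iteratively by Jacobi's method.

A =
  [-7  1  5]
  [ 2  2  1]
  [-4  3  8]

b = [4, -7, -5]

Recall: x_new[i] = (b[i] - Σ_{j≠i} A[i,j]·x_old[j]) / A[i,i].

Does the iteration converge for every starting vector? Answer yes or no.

Split A = D + L + U, D = diag(-7, 2, 8).
T_J = -D⁻¹(L+U): T[2,0] = -(-4)/(8) = +0.5000; T[2,2] = 0.
  T[0,:] = [+0.0000, +0.1429, +0.7143]
  T[1,:] = [-1.0000, +0.0000, -0.5000]
  T[2,:] = [+0.5000, -0.3750, +0.0000]
|eigenvalues of T|: 0.8263, 0.5300, 0.5300.
spectral radius ρ = 0.8263; 0.8263 < 1 ⇒ converges.

yes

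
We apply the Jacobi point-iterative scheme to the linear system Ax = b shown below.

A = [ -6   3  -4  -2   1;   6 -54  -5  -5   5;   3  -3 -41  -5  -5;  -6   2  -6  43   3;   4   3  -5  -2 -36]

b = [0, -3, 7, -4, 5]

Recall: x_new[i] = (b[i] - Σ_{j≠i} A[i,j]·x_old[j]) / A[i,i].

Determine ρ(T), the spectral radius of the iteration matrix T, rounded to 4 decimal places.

A = D + L + U where D = diag(-6, -54, -41, 43, -36).
Jacobi: T = -D⁻¹(L+U), T[4,0] = -(4)/(-36) = +0.1111; T[4,4] = 0.
  T[0,:] = [+0.0000 +0.5000 -0.6667 -0.3333 +0.1667]
  T[1,:] = [+0.1111 +0.0000 -0.0926 -0.0926 +0.0926]
  T[2,:] = [+0.0732 -0.0732 +0.0000 -0.1220 -0.1220]
  T[3,:] = [+0.1395 -0.0465 +0.1395 +0.0000 -0.0698]
  T[4,:] = [+0.1111 +0.0833 -0.1389 -0.0556 +0.0000]
moduli |λ_i(T)| = 0.3269, 0.2671, 0.2671, 0.0915, 0.0915.
ρ(T) = max|λ| = 0.3269; 0.3269 < 1 ⇒ converges.

0.3269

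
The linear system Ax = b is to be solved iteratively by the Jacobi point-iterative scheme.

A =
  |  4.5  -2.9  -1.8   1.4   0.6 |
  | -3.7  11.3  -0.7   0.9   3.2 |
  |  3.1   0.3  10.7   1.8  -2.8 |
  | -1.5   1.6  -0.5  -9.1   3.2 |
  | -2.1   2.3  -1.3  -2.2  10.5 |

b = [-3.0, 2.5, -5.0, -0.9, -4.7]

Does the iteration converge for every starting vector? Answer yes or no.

Diagonal D = diag(4.5, 11.3, 10.7, -9.1, 10.5); L, U strict lower/upper.
T_J = -D⁻¹(L+U): T[1,3] = -(0.9)/(11.3) = -0.0796; T[1,1] = 0.
  T[0,:] = [+0.0000  +0.6444  +0.4000  -0.3111  -0.1333]
  T[1,:] = [+0.3274  +0.0000  +0.0619  -0.0796  -0.2832]
  T[2,:] = [-0.2897  -0.0280  +0.0000  -0.1682  +0.2617]
  T[3,:] = [-0.1648  +0.1758  -0.0549  +0.0000  +0.3516]
  T[4,:] = [+0.2000  -0.2190  +0.1238  +0.2095  +0.0000]
|roots of det(T-λI)|: 0.5804, 0.4103, 0.2801, 0.2801, 0.2312.
ρ(T) = max|λ| = 0.5804; 0.5804 < 1 ⇒ converges.

yes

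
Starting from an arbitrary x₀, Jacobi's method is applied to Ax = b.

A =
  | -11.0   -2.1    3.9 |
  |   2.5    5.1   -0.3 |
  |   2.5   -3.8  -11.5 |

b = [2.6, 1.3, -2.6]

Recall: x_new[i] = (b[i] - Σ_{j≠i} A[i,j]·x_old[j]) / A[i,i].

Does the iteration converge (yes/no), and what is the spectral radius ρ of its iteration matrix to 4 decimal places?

yes, ρ = 0.5091

Write A = D+L+U with D = diag(-11, 5.1, -11.5).
Jacobi: T = -D⁻¹(L+U), T[2,0] = -(2.5)/(-11.5) = +0.2174; T[2,2] = 0.
  T[0,:] = [+0.0000, -0.1909, +0.3545]
  T[1,:] = [-0.4902, +0.0000, +0.0588]
  T[2,:] = [+0.2174, -0.3304, +0.0000]
moduli |λ_i(T)| = 0.5091, 0.3286, 0.3286.
ρ(T) = max|λ| = 0.5091; 0.5091 < 1: convergent.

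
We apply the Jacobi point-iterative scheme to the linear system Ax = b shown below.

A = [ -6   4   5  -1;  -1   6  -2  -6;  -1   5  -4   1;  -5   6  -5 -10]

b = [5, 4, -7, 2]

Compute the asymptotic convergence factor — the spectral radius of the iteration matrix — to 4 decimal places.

1.1985

A = D + L + U where D = diag(-6, 6, -4, -10).
Jacobi T = -D⁻¹(L+U): T[0,1] = -(4)/(-6) = +0.6667; T[0,0] = 0.
  T[0,:] = [+0.0000 +0.6667 +0.8333 -0.1667]
  T[1,:] = [+0.1667 +0.0000 +0.3333 +1.0000]
  T[2,:] = [-0.2500 +1.2500 +0.0000 +0.2500]
  T[3,:] = [-0.5000 +0.6000 -0.5000 +0.0000]
|eigenvalues of T|: 1.1985, 0.9802, 0.9802, 0.2732.
ρ = 1.1985; 1.1985 > 1, so it fails to converge.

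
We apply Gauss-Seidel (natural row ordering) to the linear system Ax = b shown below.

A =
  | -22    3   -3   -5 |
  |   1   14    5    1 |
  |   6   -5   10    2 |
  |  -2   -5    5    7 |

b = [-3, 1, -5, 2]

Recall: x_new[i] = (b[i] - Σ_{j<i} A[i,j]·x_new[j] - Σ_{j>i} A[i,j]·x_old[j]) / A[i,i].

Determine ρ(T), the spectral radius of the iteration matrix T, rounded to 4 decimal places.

0.2557

Split A = D + L + U, D = diag(-22, 14, 10, 7).
Gauss-Seidel: T = -(D+L)⁻¹U, row 0 first, T[0,2] = -(-3)/(-22) = -0.1364; later rows by forward substitution.
  T[0,:] = [+0.0000  +0.1364  -0.1364  -0.2273]
  T[1,:] = [+0.0000  -0.0097  -0.3474  -0.0552]
  T[2,:] = [+0.0000  -0.0867  -0.0919  -0.0912]
  T[3,:] = [+0.0000  +0.0939  -0.2215  -0.0392]
|eigenvalues of T|: 0.2557, 0.1765, 0.0617, 0.0000.
ρ = 0.2557; 0.2557 < 1 ⇒ converges.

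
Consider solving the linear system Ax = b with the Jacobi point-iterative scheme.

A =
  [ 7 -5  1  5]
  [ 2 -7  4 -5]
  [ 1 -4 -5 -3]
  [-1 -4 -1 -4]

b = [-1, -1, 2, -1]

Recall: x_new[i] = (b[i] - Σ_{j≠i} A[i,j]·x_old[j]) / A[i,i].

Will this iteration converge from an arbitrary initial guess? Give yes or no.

A = D + L + U where D = diag(7, -7, -5, -4).
T_J = -D⁻¹(L+U): T[1,0] = -(2)/(-7) = +0.2857; T[1,1] = 0.
  T[0,:] = [+0.0000  +0.7143  -0.1429  -0.7143]
  T[1,:] = [+0.2857  +0.0000  +0.5714  -0.7143]
  T[2,:] = [+0.2000  -0.8000  +0.0000  -0.6000]
  T[3,:] = [-0.2500  -1.0000  -0.2500  +0.0000]
|roots of det(T-λI)|: 1.2022, 0.5807, 0.5807, 0.4808.
ρ = 1.2022; 1.2022 > 1: divergent.

no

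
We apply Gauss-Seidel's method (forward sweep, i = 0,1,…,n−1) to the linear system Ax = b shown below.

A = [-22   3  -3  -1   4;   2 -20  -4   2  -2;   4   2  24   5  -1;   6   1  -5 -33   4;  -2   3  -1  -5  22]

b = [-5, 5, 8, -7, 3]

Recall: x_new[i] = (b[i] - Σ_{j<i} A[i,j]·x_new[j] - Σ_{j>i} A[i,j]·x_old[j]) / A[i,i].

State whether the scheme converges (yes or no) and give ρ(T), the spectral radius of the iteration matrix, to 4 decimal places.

yes, ρ = 0.1867

Diagonal D = diag(-22, -20, 24, -33, 22); L, U strict lower/upper.
GS T = -(D+L)⁻¹U: row 0 first, T[0,3] = -(-1)/(-22) = -0.0455; later rows by forward substitution.
  T[0,:] = [+0.0000  +0.1364  -0.1364  -0.0455  +0.1818]
  T[1,:] = [+0.0000  +0.0136  -0.2136  +0.0955  -0.0818]
  T[2,:] = [+0.0000  -0.0239  +0.0405  -0.2087  +0.0182]
  T[3,:] = [+0.0000  +0.0288  -0.0374  +0.0263  +0.1490]
  T[4,:] = [+0.0000  +0.0160  +0.0101  -0.0207  +0.0624]
moduli |λ_i(T)| = 0.1867, 0.0716, 0.0716, 0.0653, 0.0000.
spectral radius ρ = 0.1867; 0.1867 < 1, so it converges for any x₀.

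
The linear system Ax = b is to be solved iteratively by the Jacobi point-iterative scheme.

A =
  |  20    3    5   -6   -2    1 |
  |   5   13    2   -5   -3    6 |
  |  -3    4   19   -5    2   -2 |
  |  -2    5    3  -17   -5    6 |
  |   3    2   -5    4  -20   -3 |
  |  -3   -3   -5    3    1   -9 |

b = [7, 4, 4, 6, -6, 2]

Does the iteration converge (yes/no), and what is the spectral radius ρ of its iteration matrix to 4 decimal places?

yes, ρ = 0.8747

A = D + L + U where D = diag(20, 13, 19, -17, -20, -9).
T_J = -D⁻¹(L+U): T[4,0] = -(3)/(-20) = +0.1500; T[4,4] = 0.
  T[0,:] = [+0.0000 -0.1500 -0.2500 +0.3000 +0.1000 -0.0500]
  T[1,:] = [-0.3846 +0.0000 -0.1538 +0.3846 +0.2308 -0.4615]
  T[2,:] = [+0.1579 -0.2105 +0.0000 +0.2632 -0.1053 +0.1053]
  T[3,:] = [-0.1176 +0.2941 +0.1765 +0.0000 -0.2941 +0.3529]
  T[4,:] = [+0.1500 +0.1000 -0.2500 +0.2000 +0.0000 -0.1500]
  T[5,:] = [-0.3333 -0.3333 -0.5556 +0.3333 +0.1111 +0.0000]
|roots of det(T-λI)|: 0.8747, 0.3743, 0.3743, 0.3616, 0.3616, 0.1376.
ρ(T) = max|λ| = 0.8747; 0.8747 < 1, so it converges for any x₀.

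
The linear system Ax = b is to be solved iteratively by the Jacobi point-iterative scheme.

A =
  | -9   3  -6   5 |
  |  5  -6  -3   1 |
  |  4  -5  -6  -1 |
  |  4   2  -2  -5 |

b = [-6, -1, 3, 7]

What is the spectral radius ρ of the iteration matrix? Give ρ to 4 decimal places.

1.1697

Let D = diag(-9, -6, -6, -5); L, U the strict triangles.
T_J = -D⁻¹(L+U): T[3,2] = -(-2)/(-5) = -0.4000; T[3,3] = 0.
  T[0,:] = [+0.0000  +0.3333  -0.6667  +0.5556]
  T[1,:] = [+0.8333  +0.0000  -0.5000  +0.1667]
  T[2,:] = [+0.6667  -0.8333  +0.0000  -0.1667]
  T[3,:] = [+0.8000  +0.4000  -0.4000  +0.0000]
eigenvalue magnitudes: 1.1697, 0.7015, 0.7015, 0.0429.
ρ(T) = max|λ| = 1.1697; 1.1697 > 1 ⇒ diverges.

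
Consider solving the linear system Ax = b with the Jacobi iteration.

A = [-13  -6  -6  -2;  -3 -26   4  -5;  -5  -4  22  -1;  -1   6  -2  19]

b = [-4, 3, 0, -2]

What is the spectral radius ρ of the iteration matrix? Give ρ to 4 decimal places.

0.3872

Split A = D + L + U, D = diag(-13, -26, 22, 19).
Jacobi: T = -D⁻¹(L+U), T[2,0] = -(-5)/(22) = +0.2273; T[2,2] = 0.
  T[0,:] = [+0.0000, -0.4615, -0.4615, -0.1538]
  T[1,:] = [-0.1154, +0.0000, +0.1538, -0.1923]
  T[2,:] = [+0.2273, +0.1818, +0.0000, +0.0455]
  T[3,:] = [+0.0526, -0.3158, +0.1053, +0.0000]
|eigenvalues of T|: 0.3872, 0.2998, 0.2998, 0.2994.
ρ = 0.3872; 0.3872 < 1: convergent.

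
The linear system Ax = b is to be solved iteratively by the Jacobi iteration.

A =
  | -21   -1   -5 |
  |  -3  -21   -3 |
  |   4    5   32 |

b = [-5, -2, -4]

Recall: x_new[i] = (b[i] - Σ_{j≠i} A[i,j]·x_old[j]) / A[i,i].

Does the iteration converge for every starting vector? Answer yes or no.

yes

Write A = D+L+U with D = diag(-21, -21, 32).
Jacobi T = -D⁻¹(L+U): T[1,2] = -(-3)/(-21) = -0.1429; T[1,1] = 0.
  T[0,:] = [+0.0000  -0.0476  -0.2381]
  T[1,:] = [-0.1429  +0.0000  -0.1429]
  T[2,:] = [-0.1250  -0.1562  +0.0000]
eigenvalue magnitudes: 0.2839, 0.1474, 0.1474.
ρ = 0.2839; 0.2839 < 1 ⇒ converges.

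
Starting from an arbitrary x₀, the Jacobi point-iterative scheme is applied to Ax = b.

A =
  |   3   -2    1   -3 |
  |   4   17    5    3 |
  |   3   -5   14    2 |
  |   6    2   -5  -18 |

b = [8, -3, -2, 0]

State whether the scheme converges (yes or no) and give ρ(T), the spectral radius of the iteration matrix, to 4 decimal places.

yes, ρ = 0.6925

Let D = diag(3, 17, 14, -18); L, U the strict triangles.
T_J = -D⁻¹(L+U): T[1,0] = -(4)/(17) = -0.2353; T[1,1] = 0.
  T[0,:] = [+0.0000 +0.6667 -0.3333 +1.0000]
  T[1,:] = [-0.2353 +0.0000 -0.2941 -0.1765]
  T[2,:] = [-0.2143 +0.3571 +0.0000 -0.1429]
  T[3,:] = [+0.3333 +0.1111 -0.2778 +0.0000]
moduli |λ_i(T)| = 0.6925, 0.5177, 0.4756, 0.4756.
ρ(T) = max|λ| = 0.6925; 0.6925 < 1: convergent.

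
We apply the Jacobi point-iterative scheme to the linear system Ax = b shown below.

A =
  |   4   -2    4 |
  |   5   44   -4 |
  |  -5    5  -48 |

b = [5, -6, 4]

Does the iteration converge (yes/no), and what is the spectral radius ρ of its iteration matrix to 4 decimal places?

Diagonal D = diag(4, 44, -48); L, U strict lower/upper.
T_J = -D⁻¹(L+U): T[2,0] = -(-5)/(-48) = -0.1042; T[2,2] = 0.
  T[0,:] = [+0.0000, +0.5000, -1.0000]
  T[1,:] = [-0.1136, +0.0000, +0.0909]
  T[2,:] = [-0.1042, +0.1042, +0.0000]
|roots of det(T-λI)|: 0.2858, 0.1576, 0.1576.
ρ(T) = max|λ| = 0.2858; 0.2858 < 1: convergent.

yes, ρ = 0.2858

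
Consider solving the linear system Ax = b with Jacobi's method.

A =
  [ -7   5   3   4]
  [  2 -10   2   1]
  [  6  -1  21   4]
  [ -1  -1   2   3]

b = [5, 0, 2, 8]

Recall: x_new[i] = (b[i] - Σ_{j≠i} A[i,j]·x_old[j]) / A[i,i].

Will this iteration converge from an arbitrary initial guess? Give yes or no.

Write A = D+L+U with D = diag(-7, -10, 21, 3).
Jacobi: T = -D⁻¹(L+U), T[2,3] = -(4)/(21) = -0.1905; T[2,2] = 0.
  T[0,:] = [+0.0000 +0.7143 +0.4286 +0.5714]
  T[1,:] = [+0.2000 +0.0000 +0.2000 +0.1000]
  T[2,:] = [-0.2857 +0.0476 +0.0000 -0.1905]
  T[3,:] = [+0.3333 +0.3333 -0.6667 +0.0000]
|roots of det(T-λI)|: 0.6695, 0.4851, 0.4851, 0.1943.
ρ = 0.6695; 0.6695 < 1, so it converges for any x₀.

yes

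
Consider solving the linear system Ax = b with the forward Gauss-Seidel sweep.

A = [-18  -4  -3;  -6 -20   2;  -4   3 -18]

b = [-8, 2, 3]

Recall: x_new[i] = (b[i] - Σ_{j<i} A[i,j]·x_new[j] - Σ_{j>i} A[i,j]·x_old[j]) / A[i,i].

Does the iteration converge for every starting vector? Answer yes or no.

Write A = D+L+U with D = diag(-18, -20, -18).
GS T = -(D+L)⁻¹U: row 0 first, T[0,2] = -(-3)/(-18) = -0.1667; later rows by forward substitution.
  T[0,:] = [+0.0000  -0.2222  -0.1667]
  T[1,:] = [+0.0000  +0.0667  +0.1500]
  T[2,:] = [+0.0000  +0.0605  +0.0620]
|λ(T)| sorted: 0.1596, 0.0309, 0.0000.
ρ = 0.1596; 0.1596 < 1, so it converges for any x₀.

yes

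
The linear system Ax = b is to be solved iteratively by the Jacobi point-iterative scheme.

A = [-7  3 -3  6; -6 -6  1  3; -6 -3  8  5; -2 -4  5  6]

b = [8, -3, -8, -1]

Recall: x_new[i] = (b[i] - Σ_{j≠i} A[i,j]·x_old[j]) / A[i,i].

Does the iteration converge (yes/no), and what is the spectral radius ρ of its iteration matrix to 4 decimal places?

no, ρ = 1.2051

Write A = D+L+U with D = diag(-7, -6, 8, 6).
T_J = -D⁻¹(L+U): T[1,0] = -(-6)/(-6) = -1.0000; T[1,1] = 0.
  T[0,:] = [+0.0000, +0.4286, -0.4286, +0.8571]
  T[1,:] = [-1.0000, +0.0000, +0.1667, +0.5000]
  T[2,:] = [+0.7500, +0.3750, +0.0000, -0.6250]
  T[3,:] = [+0.3333, +0.6667, -0.8333, +0.0000]
|roots of det(T-λI)|: 1.2051, 0.8359, 0.8359, 0.3534.
ρ(T) = max|λ| = 1.2051; 1.2051 > 1: divergent.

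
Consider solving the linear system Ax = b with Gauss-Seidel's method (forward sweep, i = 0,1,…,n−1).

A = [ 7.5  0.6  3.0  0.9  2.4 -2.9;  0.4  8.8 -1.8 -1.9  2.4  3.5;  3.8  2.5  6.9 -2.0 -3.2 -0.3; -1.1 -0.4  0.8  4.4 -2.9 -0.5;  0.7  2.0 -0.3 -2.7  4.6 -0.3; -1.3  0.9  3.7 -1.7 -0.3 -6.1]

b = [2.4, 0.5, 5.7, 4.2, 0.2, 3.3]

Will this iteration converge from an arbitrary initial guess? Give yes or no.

Split A = D + L + U, D = diag(7.5, 8.8, 6.9, 4.4, 4.6, -6.1).
Gauss-Seidel: T = -(D+L)⁻¹U, row 0 first, T[0,3] = -(0.9)/(7.5) = -0.1200; later rows by forward substitution.
  T[0,:] = [+0.0000 -0.0800 -0.4000 -0.1200 -0.3200 +0.3867]
  T[1,:] = [+0.0000 +0.0036 +0.2227 +0.2214 -0.2582 -0.4153]
  T[2,:] = [+0.0000 +0.0427 +0.1396 +0.2757 +0.7335 -0.0190]
  T[3,:] = [+0.0000 -0.0274 -0.1051 -0.0600 +0.4222 +0.1760]
  T[4,:] = [+0.0000 -0.0027 -0.0886 -0.0952 +0.4566 +0.2890]
  T[5,:] = [+0.0000 +0.0513 +0.2364 +0.2469 +0.3349 -0.2185]
|λ(T)| sorted: 0.5683, 0.2290, 0.2290, 0.0659, 0.0221, 0.0000.
ρ(T) = max|λ| = 0.5683; 0.5683 < 1: convergent.

yes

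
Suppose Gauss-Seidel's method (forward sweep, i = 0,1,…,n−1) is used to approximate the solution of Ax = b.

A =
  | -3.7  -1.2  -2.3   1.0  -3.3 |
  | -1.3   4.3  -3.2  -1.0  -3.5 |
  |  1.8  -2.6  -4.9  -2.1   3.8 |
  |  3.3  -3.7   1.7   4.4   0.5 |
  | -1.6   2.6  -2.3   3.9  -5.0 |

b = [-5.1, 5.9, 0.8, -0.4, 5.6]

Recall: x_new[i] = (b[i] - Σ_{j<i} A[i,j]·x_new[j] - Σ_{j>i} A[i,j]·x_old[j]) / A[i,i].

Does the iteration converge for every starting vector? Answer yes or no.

no

Diagonal D = diag(-3.7, 4.3, -4.9, 4.4, -5); L, U strict lower/upper.
T_GS = -(D+L)⁻¹U: row 0 first, T[0,2] = -(-2.3)/(-3.7) = -0.6216; later rows by forward substitution.
  T[0,:] = [+0.0000, -0.3243, -0.6216, +0.2703, -0.8919]
  T[1,:] = [+0.0000, -0.0981, +0.5563, +0.3143, +0.5443]
  T[2,:] = [+0.0000, -0.0671, -0.5235, -0.4960, +0.1591]
  T[3,:] = [+0.0000, +0.1867, +1.1362, +0.2532, +0.9515]
  T[4,:] = [+0.0000, +0.2293, +1.6153, +0.5026, +1.2375]
|eigenvalues of T|: 1.5196, 0.3841, 0.2393, 0.0269, 0.0000.
ρ(T) = max|λ| = 1.5196; 1.5196 > 1 ⇒ diverges.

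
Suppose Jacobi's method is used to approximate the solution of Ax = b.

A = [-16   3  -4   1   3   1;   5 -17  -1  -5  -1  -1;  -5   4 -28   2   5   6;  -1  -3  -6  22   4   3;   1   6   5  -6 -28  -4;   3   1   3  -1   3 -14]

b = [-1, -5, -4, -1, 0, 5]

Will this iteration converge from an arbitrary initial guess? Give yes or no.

Split A = D + L + U, D = diag(-16, -17, -28, 22, -28, -14).
Jacobi T = -D⁻¹(L+U): T[2,5] = -(6)/(-28) = +0.2143; T[2,2] = 0.
  T[0,:] = [+0.0000, +0.1875, -0.2500, +0.0625, +0.1875, +0.0625]
  T[1,:] = [+0.2941, +0.0000, -0.0588, -0.2941, -0.0588, -0.0588]
  T[2,:] = [-0.1786, +0.1429, +0.0000, +0.0714, +0.1786, +0.2143]
  T[3,:] = [+0.0455, +0.1364, +0.2727, +0.0000, -0.1818, -0.1364]
  T[4,:] = [+0.0357, +0.2143, +0.1786, -0.2143, +0.0000, -0.1429]
  T[5,:] = [+0.2143, +0.0714, +0.2143, -0.0714, +0.2143, +0.0000]
|eigenvalues of T|: 0.5583, 0.3339, 0.3339, 0.2498, 0.2498, 0.1533.
ρ = 0.5583; 0.5583 < 1, so it converges for any x₀.

yes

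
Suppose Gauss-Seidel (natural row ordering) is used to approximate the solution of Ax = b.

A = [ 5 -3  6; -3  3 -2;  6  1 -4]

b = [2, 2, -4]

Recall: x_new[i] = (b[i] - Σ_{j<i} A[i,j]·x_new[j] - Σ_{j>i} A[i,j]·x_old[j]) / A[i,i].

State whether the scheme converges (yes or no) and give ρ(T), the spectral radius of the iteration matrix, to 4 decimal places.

Write A = D+L+U with D = diag(5, 3, -4).
GS T = -(D+L)⁻¹U: row 0 first, T[0,1] = -(-3)/(5) = +0.6000; later rows by forward substitution.
  T[0,:] = [+0.0000 +0.6000 -1.2000]
  T[1,:] = [+0.0000 +0.6000 -0.5333]
  T[2,:] = [+0.0000 +1.0500 -1.9333]
moduli |λ_i(T)| = 1.6886, 0.3553, 0.0000.
ρ = 1.6886; 1.6886 > 1 ⇒ diverges.

no, ρ = 1.6886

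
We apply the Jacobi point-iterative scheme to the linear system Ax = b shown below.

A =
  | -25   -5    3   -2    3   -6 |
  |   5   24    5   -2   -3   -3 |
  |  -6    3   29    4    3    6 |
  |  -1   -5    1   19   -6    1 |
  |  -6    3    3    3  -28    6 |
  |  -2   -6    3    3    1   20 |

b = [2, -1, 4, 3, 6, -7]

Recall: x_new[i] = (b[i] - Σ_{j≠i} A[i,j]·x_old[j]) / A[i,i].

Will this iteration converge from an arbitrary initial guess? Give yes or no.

yes

Diagonal D = diag(-25, 24, 29, 19, -28, 20); L, U strict lower/upper.
Jacobi T = -D⁻¹(L+U): T[0,3] = -(-2)/(-25) = -0.0800; T[0,0] = 0.
  T[0,:] = [+0.0000  -0.2000  +0.1200  -0.0800  +0.1200  -0.2400]
  T[1,:] = [-0.2083  +0.0000  -0.2083  +0.0833  +0.1250  +0.1250]
  T[2,:] = [+0.2069  -0.1034  +0.0000  -0.1379  -0.1034  -0.2069]
  T[3,:] = [+0.0526  +0.2632  -0.0526  +0.0000  +0.3158  -0.0526]
  T[4,:] = [-0.2143  +0.1071  +0.1071  +0.1071  +0.0000  +0.2143]
  T[5,:] = [+0.1000  +0.3000  -0.1500  -0.1500  -0.0500  +0.0000]
|eigenvalues of T|: 0.5444, 0.3469, 0.3469, 0.0735, 0.0735, 0.0205.
ρ(T) = max|λ| = 0.5444; 0.5444 < 1, so it converges for any x₀.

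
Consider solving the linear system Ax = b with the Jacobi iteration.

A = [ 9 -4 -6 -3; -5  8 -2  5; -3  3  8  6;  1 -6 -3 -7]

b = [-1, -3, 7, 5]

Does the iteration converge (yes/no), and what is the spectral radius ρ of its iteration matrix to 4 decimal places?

no, ρ = 1.3069

Diagonal D = diag(9, 8, 8, -7); L, U strict lower/upper.
Jacobi: T = -D⁻¹(L+U), T[0,3] = -(-3)/(9) = +0.3333; T[0,0] = 0.
  T[0,:] = [+0.0000, +0.4444, +0.6667, +0.3333]
  T[1,:] = [+0.6250, +0.0000, +0.2500, -0.6250]
  T[2,:] = [+0.3750, -0.3750, +0.0000, -0.7500]
  T[3,:] = [+0.1429, -0.8571, -0.4286, +0.0000]
|roots of det(T-λI)|: 1.3069, 1.0281, 0.2873, 0.2873.
ρ(T) = max|λ| = 1.3069; 1.3069 > 1: divergent.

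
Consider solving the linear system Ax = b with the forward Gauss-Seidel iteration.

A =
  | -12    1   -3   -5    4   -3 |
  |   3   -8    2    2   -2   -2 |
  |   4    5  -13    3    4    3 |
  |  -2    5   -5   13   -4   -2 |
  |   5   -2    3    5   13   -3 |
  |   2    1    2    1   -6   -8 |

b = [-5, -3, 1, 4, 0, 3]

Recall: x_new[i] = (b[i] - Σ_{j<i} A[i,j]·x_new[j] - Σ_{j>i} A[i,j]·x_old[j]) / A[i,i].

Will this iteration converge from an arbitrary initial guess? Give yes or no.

Diagonal D = diag(-12, -8, -13, 13, 13, -8); L, U strict lower/upper.
T_GS = -(D+L)⁻¹U: row 0 first, T[0,3] = -(-5)/(-12) = -0.4167; later rows by forward substitution.
  T[0,:] = [+0.0000  +0.0833  -0.2500  -0.4167  +0.3333  -0.2500]
  T[1,:] = [+0.0000  +0.0312  +0.1562  +0.0938  -0.1250  -0.3438]
  T[2,:] = [+0.0000  +0.0377  -0.0168  +0.1386  +0.3622  +0.0216]
  T[3,:] = [+0.0000  +0.0153  -0.1050  -0.0468  +0.5464  +0.2559]
  T[4,:] = [+0.0000  -0.0418  +0.1645  +0.1607  -0.4412  +0.1706]
  T[5,:] = [+0.0000  +0.0674  -0.1837  -0.1842  +0.5574  -0.1960]
|λ(T)| sorted: 0.7588, 0.1531, 0.1280, 0.1280, 0.0449, 0.0000.
ρ = 0.7588; 0.7588 < 1 ⇒ converges.

yes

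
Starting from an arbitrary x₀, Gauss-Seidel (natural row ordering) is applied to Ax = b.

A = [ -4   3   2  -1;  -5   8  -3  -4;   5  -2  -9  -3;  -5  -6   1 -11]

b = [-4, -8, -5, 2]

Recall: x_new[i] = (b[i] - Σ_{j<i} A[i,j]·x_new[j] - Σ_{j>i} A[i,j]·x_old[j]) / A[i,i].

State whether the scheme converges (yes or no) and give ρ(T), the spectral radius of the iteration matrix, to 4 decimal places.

Write A = D+L+U with D = diag(-4, 8, -9, -11).
T_GS = -(D+L)⁻¹U: row 0 first, T[0,3] = -(-1)/(-4) = -0.2500; later rows by forward substitution.
  T[0,:] = [+0.0000, +0.7500, +0.5000, -0.2500]
  T[1,:] = [+0.0000, +0.4688, +0.6875, +0.3438]
  T[2,:] = [+0.0000, +0.3125, +0.1250, -0.5486]
  T[3,:] = [+0.0000, -0.5682, -0.5909, -0.1237]
eigenvalue magnitudes: 0.9136, 0.2722, 0.1714, 0.0000.
ρ = 0.9136; 0.9136 < 1: convergent.

yes, ρ = 0.9136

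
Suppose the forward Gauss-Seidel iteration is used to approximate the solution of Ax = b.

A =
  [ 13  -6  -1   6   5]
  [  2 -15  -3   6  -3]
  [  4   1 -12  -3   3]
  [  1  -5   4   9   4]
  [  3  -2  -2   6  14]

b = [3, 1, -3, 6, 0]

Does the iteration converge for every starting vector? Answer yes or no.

Split A = D + L + U, D = diag(13, -15, -12, 9, 14).
GS T = -(D+L)⁻¹U: row 0 first, T[0,2] = -(-1)/(13) = +0.0769; later rows by forward substitution.
  T[0,:] = [+0.0000  +0.4615  +0.0769  -0.4615  -0.3846]
  T[1,:] = [+0.0000  +0.0615  -0.1897  +0.3385  -0.2513]
  T[2,:] = [+0.0000  +0.1590  +0.0098  -0.3756  +0.1009]
  T[3,:] = [+0.0000  -0.0877  -0.1183  +0.4063  -0.5861]
  T[4,:] = [+0.0000  -0.0298  +0.0085  -0.0805  +0.3121]
|λ(T)| sorted: 0.6023, 0.2157, 0.2157, 0.0784, 0.0000.
ρ(T) = max|λ| = 0.6023; 0.6023 < 1 ⇒ converges.

yes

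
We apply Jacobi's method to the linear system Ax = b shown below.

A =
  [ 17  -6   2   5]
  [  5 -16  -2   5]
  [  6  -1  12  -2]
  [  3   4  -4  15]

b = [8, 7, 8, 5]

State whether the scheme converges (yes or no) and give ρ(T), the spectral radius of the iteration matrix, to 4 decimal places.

yes, ρ = 0.5432

Let D = diag(17, -16, 12, 15); L, U the strict triangles.
T_J = -D⁻¹(L+U): T[0,3] = -(5)/(17) = -0.2941; T[0,0] = 0.
  T[0,:] = [+0.0000 +0.3529 -0.1176 -0.2941]
  T[1,:] = [+0.3125 +0.0000 -0.1250 +0.3125]
  T[2,:] = [-0.5000 +0.0833 +0.0000 +0.1667]
  T[3,:] = [-0.2000 -0.2667 +0.2667 +0.0000]
|eigenvalues of T|: 0.5432, 0.4098, 0.4098, 0.0824.
ρ(T) = max|λ| = 0.5432; 0.5432 < 1 ⇒ converges.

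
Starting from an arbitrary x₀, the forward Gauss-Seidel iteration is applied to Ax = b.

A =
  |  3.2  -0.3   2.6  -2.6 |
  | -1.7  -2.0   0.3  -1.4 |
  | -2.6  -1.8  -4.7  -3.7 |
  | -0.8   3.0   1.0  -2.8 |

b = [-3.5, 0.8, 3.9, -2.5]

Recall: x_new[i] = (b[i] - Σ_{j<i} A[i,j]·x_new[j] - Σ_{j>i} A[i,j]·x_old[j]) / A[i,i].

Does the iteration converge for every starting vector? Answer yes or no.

A = D + L + U where D = diag(3.2, -2, -4.7, -2.8).
T_GS = -(D+L)⁻¹U: row 0 first, T[0,3] = -(-2.6)/(3.2) = +0.8125; later rows by forward substitution.
  T[0,:] = [+0.0000 +0.0938 -0.8125 +0.8125]
  T[1,:] = [+0.0000 -0.0797 +0.8406 -1.3906]
  T[2,:] = [+0.0000 -0.0213 +0.1275 -0.7041]
  T[3,:] = [+0.0000 -0.1198 +1.1784 -1.9736]
|λ(T)| sorted: 1.5533, 0.3778, 0.0054, 0.0000.
ρ = 1.5533; 1.5533 > 1 ⇒ diverges.

no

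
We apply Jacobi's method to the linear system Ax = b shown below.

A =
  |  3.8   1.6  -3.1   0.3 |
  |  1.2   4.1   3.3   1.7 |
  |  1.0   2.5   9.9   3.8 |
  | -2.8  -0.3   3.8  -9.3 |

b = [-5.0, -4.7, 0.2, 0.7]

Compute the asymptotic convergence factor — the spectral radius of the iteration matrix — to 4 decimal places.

0.5894

Diagonal D = diag(3.8, 4.1, 9.9, -9.3); L, U strict lower/upper.
T_J = -D⁻¹(L+U): T[3,1] = -(-0.3)/(-9.3) = -0.0323; T[3,3] = 0.
  T[0,:] = [+0.0000  -0.4211  +0.8158  -0.0789]
  T[1,:] = [-0.2927  +0.0000  -0.8049  -0.4146]
  T[2,:] = [-0.1010  -0.2525  +0.0000  -0.3838]
  T[3,:] = [-0.3011  -0.0323  +0.4086  +0.0000]
|eigenvalues of T|: 0.5894, 0.3826, 0.3826, 0.1936.
ρ = 0.5894; 0.5894 < 1, so it converges for any x₀.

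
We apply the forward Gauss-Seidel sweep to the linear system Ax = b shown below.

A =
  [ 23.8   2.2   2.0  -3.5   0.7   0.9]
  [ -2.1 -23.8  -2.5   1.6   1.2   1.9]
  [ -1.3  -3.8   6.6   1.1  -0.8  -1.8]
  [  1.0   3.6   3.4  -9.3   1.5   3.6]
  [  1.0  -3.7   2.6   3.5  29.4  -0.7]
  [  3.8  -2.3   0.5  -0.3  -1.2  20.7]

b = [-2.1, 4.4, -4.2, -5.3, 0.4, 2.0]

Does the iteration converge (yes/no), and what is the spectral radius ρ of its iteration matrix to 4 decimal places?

Let D = diag(23.8, -23.8, 6.6, -9.3, 29.4, 20.7); L, U the strict triangles.
Gauss-Seidel: T = -(D+L)⁻¹U, row 0 first, T[0,2] = -(2)/(23.8) = -0.0840; later rows by forward substitution.
  T[0,:] = [+0.0000, -0.0924, -0.0840, +0.1471, -0.0294, -0.0378]
  T[1,:] = [+0.0000, +0.0082, -0.0976, +0.0543, +0.0530, +0.0832]
  T[2,:] = [+0.0000, -0.0135, -0.0728, -0.1065, +0.1459, +0.3132]
  T[3,:] = [+0.0000, -0.0117, -0.0734, -0.0021, +0.2320, +0.5297]
  T[4,:] = [+0.0000, +0.0068, +0.0057, +0.0115, -0.0329, -0.0552]
  T[5,:] = [+0.0000, +0.0184, +0.0056, -0.0178, +0.0092, +0.0131]
moduli |λ_i(T)| = 0.1655, 0.0935, 0.0935, 0.0900, 0.0088, 0.0000.
ρ(T) = max|λ| = 0.1655; 0.1655 < 1 ⇒ converges.

yes, ρ = 0.1655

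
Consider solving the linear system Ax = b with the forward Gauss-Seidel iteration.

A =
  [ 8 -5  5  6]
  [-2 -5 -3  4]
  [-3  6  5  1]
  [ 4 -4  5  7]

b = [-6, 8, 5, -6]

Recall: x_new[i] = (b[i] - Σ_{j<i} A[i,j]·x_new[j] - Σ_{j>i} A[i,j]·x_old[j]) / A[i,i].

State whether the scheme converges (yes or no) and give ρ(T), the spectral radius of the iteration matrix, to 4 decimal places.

no, ρ = 1.5797

Diagonal D = diag(8, -5, 5, 7); L, U strict lower/upper.
Gauss-Seidel: T = -(D+L)⁻¹U, row 0 first, T[0,2] = -(5)/(8) = -0.6250; later rows by forward substitution.
  T[0,:] = [+0.0000 +0.6250 -0.6250 -0.7500]
  T[1,:] = [+0.0000 -0.2500 -0.3500 +1.1000]
  T[2,:] = [+0.0000 +0.6750 +0.0450 -1.9700]
  T[3,:] = [+0.0000 -0.9821 +0.1250 +2.4643]
eigenvalue magnitudes: 1.5797, 0.7174, 0.0378, 0.0000.
ρ(T) = max|λ| = 1.5797; 1.5797 > 1, so it fails to converge.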